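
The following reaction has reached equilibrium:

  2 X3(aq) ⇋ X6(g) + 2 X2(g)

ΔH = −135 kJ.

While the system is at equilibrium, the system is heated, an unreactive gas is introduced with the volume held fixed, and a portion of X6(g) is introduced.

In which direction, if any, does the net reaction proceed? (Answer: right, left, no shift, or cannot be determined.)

left

The forward reaction is exothermic. Raising T favours the endothermic direction — shift to the left.
At constant volume, adding an inert gas leaves every reacting species' partial pressure unchanged, so Q is unchanged — no shift from this change.
Adding X6 (g), a product, drives the reaction to the left.
Only the nonzero effect(s) matter; the net shift is to the left.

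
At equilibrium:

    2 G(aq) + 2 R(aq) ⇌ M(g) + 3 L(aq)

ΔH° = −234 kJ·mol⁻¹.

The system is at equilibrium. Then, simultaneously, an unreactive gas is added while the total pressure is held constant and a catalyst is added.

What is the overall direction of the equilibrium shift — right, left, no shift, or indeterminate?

right

Adding inert gas at constant total pressure expands the volume and lowers every reacting partial pressure. With Δn_gas = 1 − 0 = +1, Q moves away from K toward the side with fewer gas moles, so the system shifts toward the side with more gas moles — to the right.
A catalyst speeds both forward and reverse rates equally; it changes neither Q nor K — no shift from this change.
Only the nonzero effect(s) matter; the net shift is to the right.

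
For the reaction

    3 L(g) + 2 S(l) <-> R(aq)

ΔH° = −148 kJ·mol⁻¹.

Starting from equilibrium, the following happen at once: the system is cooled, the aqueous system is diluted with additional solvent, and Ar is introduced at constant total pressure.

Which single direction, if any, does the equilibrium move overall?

cannot be determined

The forward reaction is exothermic. Lowering T favours the exothermic direction — shift to the right.
Dilution lowers every aqueous concentration by the same factor. Δn_aq = 1 − 0 = +1, so the system shifts toward the side with more dissolved moles — to the right.
Adding inert gas at constant total pressure expands the volume and lowers every reacting partial pressure. With Δn_gas = 0 − 3 = -3, Q moves away from K toward the side with fewer gas moles, so the system shifts toward the side with more gas moles — to the left.
The individual effects push in opposite directions; without quantitative information the net direction cannot be determined.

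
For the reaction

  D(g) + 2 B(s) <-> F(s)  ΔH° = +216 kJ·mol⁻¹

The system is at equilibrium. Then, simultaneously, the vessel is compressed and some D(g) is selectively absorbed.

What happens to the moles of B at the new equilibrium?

cannot be determined

Gas moles: reactants 1, products 0 (Δn_gas = -1). Compression shifts the system toward the side with fewer moles of gas — to the right.
Removing D (g), a reactant, drives the reaction to the left.
The two effects oppose each other, so the net shift — and hence the change in B — cannot be determined from the given information.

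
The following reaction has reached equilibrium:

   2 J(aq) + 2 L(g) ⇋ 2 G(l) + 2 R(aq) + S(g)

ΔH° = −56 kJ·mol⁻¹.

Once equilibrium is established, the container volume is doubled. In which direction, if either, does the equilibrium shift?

left

Gas moles: reactants 2, products 1 (Δn_gas = -1). Expansion shifts the system toward the side with more moles of gas — to the left.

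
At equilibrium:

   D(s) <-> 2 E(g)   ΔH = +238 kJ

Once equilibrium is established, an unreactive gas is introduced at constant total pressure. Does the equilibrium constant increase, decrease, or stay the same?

unchanged

The equilibrium constant depends only on temperature. This perturbation may move the position of equilibrium, but since T is unchanged, K itself is unchanged.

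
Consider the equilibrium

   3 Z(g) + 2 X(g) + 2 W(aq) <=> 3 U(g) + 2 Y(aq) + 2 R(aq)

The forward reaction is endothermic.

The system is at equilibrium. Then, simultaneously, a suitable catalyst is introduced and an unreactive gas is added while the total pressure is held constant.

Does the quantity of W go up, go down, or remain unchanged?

increases

A catalyst speeds both forward and reverse rates equally; it changes neither Q nor K — no shift from this change.
Adding inert gas at constant total pressure expands the volume and lowers every reacting partial pressure. With Δn_gas = 3 − 5 = -2, Q moves away from K toward the side with fewer gas moles, so the system shifts toward the side with more gas moles — to the left.
The net shift is to the left. W is a reactant, so its amount increases.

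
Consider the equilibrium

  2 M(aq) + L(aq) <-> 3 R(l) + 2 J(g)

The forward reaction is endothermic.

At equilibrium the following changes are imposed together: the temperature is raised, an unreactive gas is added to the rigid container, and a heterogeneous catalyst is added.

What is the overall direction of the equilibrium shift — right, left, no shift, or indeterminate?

The forward reaction is endothermic. Raising T favours the endothermic direction — shift to the right.
At constant volume, adding an inert gas leaves every reacting species' partial pressure unchanged, so Q is unchanged — no shift from this change.
A catalyst speeds both forward and reverse rates equally; it changes neither Q nor K — no shift from this change.
Only the nonzero effect(s) matter; the net shift is to the right.

right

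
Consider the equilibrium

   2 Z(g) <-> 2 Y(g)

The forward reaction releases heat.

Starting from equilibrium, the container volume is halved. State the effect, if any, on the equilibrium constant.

The equilibrium constant depends only on temperature. This perturbation changes neither the position of equilibrium nor K.

unchanged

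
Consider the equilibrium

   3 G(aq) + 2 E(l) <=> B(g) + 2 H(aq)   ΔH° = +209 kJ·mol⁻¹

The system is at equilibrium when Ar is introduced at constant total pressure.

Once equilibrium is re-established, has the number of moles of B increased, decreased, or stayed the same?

increases

Adding inert gas at constant total pressure expands the volume and lowers every reacting partial pressure. With Δn_gas = 1 − 0 = +1, Q moves away from K toward the side with fewer gas moles, so the system shifts toward the side with more gas moles — to the right.
The net shift is to the right. B is a product, so its amount increases.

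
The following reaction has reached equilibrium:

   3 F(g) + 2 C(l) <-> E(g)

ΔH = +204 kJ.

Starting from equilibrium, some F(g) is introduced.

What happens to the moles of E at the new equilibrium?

Adding F (g), a reactant, drives the reaction to the right.
The net shift is to the right. E is a product, so its amount increases.

increases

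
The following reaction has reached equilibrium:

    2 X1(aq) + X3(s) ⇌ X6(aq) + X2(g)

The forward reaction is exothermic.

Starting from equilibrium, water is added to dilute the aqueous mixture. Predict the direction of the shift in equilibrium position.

Dilution lowers every aqueous concentration by the same factor. Δn_aq = 1 − 2 = -1, so the system shifts toward the side with more dissolved moles — to the left.

left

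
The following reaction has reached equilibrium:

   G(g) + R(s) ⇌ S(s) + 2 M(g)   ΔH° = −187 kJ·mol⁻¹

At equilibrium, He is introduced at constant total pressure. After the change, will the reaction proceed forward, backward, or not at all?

Adding inert gas at constant total pressure expands the volume and lowers every reacting partial pressure. With Δn_gas = 2 − 1 = +1, Q moves away from K toward the side with fewer gas moles, so the system shifts toward the side with more gas moles — to the right.

right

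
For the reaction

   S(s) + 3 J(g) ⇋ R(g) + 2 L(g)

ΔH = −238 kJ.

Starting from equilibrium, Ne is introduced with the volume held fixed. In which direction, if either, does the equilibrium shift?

At constant volume, adding an inert gas leaves every reacting species' partial pressure unchanged, so Q is unchanged — no shift from this change.

no shift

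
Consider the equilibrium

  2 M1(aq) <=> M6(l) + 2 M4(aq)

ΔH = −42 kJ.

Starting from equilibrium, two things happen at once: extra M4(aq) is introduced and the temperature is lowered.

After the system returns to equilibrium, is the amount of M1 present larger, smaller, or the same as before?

Adding M4 (aq), a product, drives the reaction to the left.
The forward reaction is exothermic. Lowering T favours the exothermic direction — shift to the right.
The two effects oppose each other, so the net shift — and hence the change in M1 — cannot be determined from the given information.

cannot be determined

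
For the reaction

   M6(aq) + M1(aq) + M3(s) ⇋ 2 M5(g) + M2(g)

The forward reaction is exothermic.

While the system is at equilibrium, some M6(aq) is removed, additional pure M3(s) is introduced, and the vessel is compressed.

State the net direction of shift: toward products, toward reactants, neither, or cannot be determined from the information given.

Removing M6 (aq), a reactant, drives the reaction to the left.
M3 is a pure solid; its activity is 1 regardless of amount, so Q is unaffected — no shift from this change.
Gas moles: reactants 0, products 3 (Δn_gas = +3). Compression shifts the system toward the side with fewer moles of gas — to the left.
Only the nonzero effect(s) matter; the net shift is to the left.

left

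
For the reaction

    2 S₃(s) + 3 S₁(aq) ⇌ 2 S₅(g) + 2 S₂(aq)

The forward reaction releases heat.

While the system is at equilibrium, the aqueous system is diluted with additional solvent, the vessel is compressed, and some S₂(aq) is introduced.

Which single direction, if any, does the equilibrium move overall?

Dilution lowers every aqueous concentration by the same factor. Δn_aq = 2 − 3 = -1, so the system shifts toward the side with more dissolved moles — to the left.
Gas moles: reactants 0, products 2 (Δn_gas = +2). Compression shifts the system toward the side with fewer moles of gas — to the left.
Adding S₂ (aq), a product, drives the reaction to the left.
All effects act in the same direction — net shift to the left.

left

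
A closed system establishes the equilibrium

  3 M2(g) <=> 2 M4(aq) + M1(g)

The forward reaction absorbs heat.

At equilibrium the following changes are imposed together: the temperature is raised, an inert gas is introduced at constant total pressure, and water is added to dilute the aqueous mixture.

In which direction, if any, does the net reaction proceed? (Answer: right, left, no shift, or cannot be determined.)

cannot be determined

The forward reaction is endothermic. Raising T favours the endothermic direction — shift to the right.
Adding inert gas at constant total pressure expands the volume and lowers every reacting partial pressure. With Δn_gas = 1 − 3 = -2, Q moves away from K toward the side with fewer gas moles, so the system shifts toward the side with more gas moles — to the left.
Dilution lowers every aqueous concentration by the same factor. Δn_aq = 2 − 0 = +2, so the system shifts toward the side with more dissolved moles — to the right.
The individual effects push in opposite directions; without quantitative information the net direction cannot be determined.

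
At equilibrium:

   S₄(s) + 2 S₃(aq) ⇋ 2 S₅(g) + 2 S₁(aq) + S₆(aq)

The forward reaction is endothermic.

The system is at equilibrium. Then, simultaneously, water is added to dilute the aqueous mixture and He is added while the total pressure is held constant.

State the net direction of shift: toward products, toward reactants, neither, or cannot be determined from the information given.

right

Dilution lowers every aqueous concentration by the same factor. Δn_aq = 3 − 2 = +1, so the system shifts toward the side with more dissolved moles — to the right.
Adding inert gas at constant total pressure expands the volume and lowers every reacting partial pressure. With Δn_gas = 2 − 0 = +2, Q moves away from K toward the side with fewer gas moles, so the system shifts toward the side with more gas moles — to the right.
All effects act in the same direction — net shift to the right.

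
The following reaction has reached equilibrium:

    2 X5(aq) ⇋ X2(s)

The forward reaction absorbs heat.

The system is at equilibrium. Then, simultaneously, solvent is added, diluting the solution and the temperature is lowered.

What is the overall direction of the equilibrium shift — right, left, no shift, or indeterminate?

left

Dilution lowers every aqueous concentration by the same factor. Δn_aq = 0 − 2 = -2, so the system shifts toward the side with more dissolved moles — to the left.
The forward reaction is endothermic. Lowering T favours the exothermic direction — shift to the left.
All effects act in the same direction — net shift to the left.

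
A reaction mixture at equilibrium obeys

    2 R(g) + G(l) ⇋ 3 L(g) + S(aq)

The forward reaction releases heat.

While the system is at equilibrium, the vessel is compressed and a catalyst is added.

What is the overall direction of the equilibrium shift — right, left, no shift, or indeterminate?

left

Gas moles: reactants 2, products 3 (Δn_gas = +1). Compression shifts the system toward the side with fewer moles of gas — to the left.
A catalyst speeds both forward and reverse rates equally; it changes neither Q nor K — no shift from this change.
Only the nonzero effect(s) matter; the net shift is to the left.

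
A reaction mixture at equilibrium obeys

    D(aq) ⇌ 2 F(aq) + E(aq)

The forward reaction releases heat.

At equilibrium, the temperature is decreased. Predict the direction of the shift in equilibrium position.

right

The forward reaction is exothermic. Lowering T favours the exothermic direction — shift to the right.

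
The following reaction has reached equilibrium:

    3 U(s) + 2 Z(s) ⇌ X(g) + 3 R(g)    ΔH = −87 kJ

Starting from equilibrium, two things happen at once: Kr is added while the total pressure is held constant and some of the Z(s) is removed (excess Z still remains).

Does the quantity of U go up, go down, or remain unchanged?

decreases

Adding inert gas at constant total pressure expands the volume and lowers every reacting partial pressure. With Δn_gas = 4 − 0 = +4, Q moves away from K toward the side with fewer gas moles, so the system shifts toward the side with more gas moles — to the right.
Z is a pure solid; its activity is 1 regardless of amount, so Q is unaffected — no shift from this change.
The net shift is to the right. U is a reactant, so its amount decreases.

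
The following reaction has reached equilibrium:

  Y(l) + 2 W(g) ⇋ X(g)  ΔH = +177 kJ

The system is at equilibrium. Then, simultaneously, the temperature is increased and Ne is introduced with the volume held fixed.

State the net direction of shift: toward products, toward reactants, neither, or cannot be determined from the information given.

right

The forward reaction is endothermic. Raising T favours the endothermic direction — shift to the right.
At constant volume, adding an inert gas leaves every reacting species' partial pressure unchanged, so Q is unchanged — no shift from this change.
Only the nonzero effect(s) matter; the net shift is to the right.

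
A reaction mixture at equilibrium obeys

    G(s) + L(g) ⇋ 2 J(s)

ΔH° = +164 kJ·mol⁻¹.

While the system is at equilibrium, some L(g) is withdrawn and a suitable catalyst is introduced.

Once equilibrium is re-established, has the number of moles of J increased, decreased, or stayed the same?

Removing L (g), a reactant, drives the reaction to the left.
A catalyst speeds both forward and reverse rates equally; it changes neither Q nor K — no shift from this change.
The net shift is to the left. J is a product, so its amount decreases.

decreases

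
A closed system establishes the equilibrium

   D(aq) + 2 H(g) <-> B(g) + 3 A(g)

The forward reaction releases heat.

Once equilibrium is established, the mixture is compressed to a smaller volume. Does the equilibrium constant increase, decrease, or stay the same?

The equilibrium constant depends only on temperature. This perturbation may move the position of equilibrium, but since T is unchanged, K itself is unchanged.

unchanged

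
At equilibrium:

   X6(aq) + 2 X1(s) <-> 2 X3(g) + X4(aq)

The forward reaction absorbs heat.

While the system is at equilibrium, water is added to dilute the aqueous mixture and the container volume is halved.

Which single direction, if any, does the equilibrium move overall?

Dilution scales every aqueous concentration by the same factor. Δn_aq = 1 − 1 = 0, so Q is unchanged — no shift.
Gas moles: reactants 0, products 2 (Δn_gas = +2). Compression shifts the system toward the side with fewer moles of gas — to the left.
Only the nonzero effect(s) matter; the net shift is to the left.

left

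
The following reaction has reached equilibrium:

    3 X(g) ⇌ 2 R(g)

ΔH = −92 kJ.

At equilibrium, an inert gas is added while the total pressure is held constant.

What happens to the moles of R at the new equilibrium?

decreases

Adding inert gas at constant total pressure expands the volume and lowers every reacting partial pressure. With Δn_gas = 2 − 3 = -1, Q moves away from K toward the side with fewer gas moles, so the system shifts toward the side with more gas moles — to the left.
The net shift is to the left. R is a product, so its amount decreases.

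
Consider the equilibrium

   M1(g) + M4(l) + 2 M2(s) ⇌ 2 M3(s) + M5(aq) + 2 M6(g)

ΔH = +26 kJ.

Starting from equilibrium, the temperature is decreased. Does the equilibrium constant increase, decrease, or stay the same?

decreases

K depends on temperature via the van 't Hoff relation. The forward reaction is endothermic, so lowering T decreases K.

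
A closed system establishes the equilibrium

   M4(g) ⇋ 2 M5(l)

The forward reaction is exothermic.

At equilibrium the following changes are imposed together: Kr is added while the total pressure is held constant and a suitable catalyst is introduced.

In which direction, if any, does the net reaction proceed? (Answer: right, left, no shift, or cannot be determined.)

Adding inert gas at constant total pressure expands the volume and lowers every reacting partial pressure. With Δn_gas = 0 − 1 = -1, Q moves away from K toward the side with fewer gas moles, so the system shifts toward the side with more gas moles — to the left.
A catalyst speeds both forward and reverse rates equally; it changes neither Q nor K — no shift from this change.
Only the nonzero effect(s) matter; the net shift is to the left.

left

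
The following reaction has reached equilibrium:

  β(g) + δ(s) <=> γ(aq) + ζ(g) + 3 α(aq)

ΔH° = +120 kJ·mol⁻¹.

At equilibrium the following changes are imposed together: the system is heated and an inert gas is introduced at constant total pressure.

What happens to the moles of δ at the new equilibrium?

decreases

The forward reaction is endothermic. Raising T favours the endothermic direction — shift to the right.
Adding inert gas at constant total pressure expands the volume, scaling every reacting partial pressure by the same factor. Δn_gas = 1 − 1 = 0, so Q is unchanged — no shift.
The net shift is to the right. δ is a reactant, so its amount decreases.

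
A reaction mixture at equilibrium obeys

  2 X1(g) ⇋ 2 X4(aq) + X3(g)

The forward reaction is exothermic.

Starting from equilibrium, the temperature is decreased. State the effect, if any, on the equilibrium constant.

increases

K depends on temperature via the van 't Hoff relation. The forward reaction is exothermic, so lowering T increases K.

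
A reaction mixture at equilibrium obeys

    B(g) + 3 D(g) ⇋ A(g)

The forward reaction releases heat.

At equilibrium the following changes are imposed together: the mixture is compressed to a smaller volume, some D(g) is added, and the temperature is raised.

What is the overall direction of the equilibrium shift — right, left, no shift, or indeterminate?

cannot be determined

Gas moles: reactants 4, products 1 (Δn_gas = -3). Compression shifts the system toward the side with fewer moles of gas — to the right.
Adding D (g), a reactant, drives the reaction to the right.
The forward reaction is exothermic. Raising T favours the endothermic direction — shift to the left.
The individual effects push in opposite directions; without quantitative information the net direction cannot be determined.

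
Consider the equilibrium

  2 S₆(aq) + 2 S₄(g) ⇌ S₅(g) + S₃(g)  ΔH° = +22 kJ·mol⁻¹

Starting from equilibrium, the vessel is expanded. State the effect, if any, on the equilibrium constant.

unchanged

The equilibrium constant depends only on temperature. This perturbation changes neither the position of equilibrium nor K.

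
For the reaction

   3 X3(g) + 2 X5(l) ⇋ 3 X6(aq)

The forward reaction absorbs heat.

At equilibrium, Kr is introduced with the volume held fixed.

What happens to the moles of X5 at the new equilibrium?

unchanged

At constant volume, adding an inert gas leaves every reacting species' partial pressure unchanged, so Q is unchanged — no shift from this change.
No net shift occurs, so the amount of X5 is unchanged.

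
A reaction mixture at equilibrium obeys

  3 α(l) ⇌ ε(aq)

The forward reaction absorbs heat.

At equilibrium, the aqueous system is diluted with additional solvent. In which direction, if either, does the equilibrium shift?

right

Dilution lowers every aqueous concentration by the same factor. Δn_aq = 1 − 0 = +1, so the system shifts toward the side with more dissolved moles — to the right.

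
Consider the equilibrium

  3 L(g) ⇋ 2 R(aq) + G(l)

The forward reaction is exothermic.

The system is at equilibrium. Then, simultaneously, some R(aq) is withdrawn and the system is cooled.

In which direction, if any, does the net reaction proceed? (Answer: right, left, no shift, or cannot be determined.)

right

Removing R (aq), a product, drives the reaction to the right.
The forward reaction is exothermic. Lowering T favours the exothermic direction — shift to the right.
All effects act in the same direction — net shift to the right.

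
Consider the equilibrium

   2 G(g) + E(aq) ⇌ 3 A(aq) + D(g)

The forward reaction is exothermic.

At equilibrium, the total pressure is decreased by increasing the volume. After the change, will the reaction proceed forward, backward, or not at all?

Gas moles: reactants 2, products 1 (Δn_gas = -1). Expansion shifts the system toward the side with more moles of gas — to the left.

left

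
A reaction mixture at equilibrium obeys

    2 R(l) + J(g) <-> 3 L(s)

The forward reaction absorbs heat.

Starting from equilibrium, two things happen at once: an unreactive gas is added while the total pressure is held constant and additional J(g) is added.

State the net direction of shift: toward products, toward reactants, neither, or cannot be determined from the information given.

Adding inert gas at constant total pressure expands the volume and lowers every reacting partial pressure. With Δn_gas = 0 − 1 = -1, Q moves away from K toward the side with fewer gas moles, so the system shifts toward the side with more gas moles — to the left.
Adding J (g), a reactant, drives the reaction to the right.
The individual effects push in opposite directions; without quantitative information the net direction cannot be determined.

cannot be determined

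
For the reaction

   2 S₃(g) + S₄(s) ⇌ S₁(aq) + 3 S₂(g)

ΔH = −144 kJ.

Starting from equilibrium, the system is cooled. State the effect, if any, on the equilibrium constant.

K depends on temperature via the van 't Hoff relation. The forward reaction is exothermic, so lowering T increases K.

increases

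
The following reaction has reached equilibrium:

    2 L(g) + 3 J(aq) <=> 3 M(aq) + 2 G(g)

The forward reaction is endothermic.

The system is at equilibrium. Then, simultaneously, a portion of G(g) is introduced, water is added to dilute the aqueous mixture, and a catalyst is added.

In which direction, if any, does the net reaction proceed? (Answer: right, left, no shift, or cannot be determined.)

Adding G (g), a product, drives the reaction to the left.
Dilution scales every aqueous concentration by the same factor. Δn_aq = 3 − 3 = 0, so Q is unchanged — no shift.
A catalyst speeds both forward and reverse rates equally; it changes neither Q nor K — no shift from this change.
Only the nonzero effect(s) matter; the net shift is to the left.

left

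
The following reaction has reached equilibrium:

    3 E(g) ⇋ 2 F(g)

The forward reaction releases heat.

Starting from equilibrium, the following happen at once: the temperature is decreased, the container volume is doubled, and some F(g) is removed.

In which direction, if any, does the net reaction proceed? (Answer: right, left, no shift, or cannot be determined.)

The forward reaction is exothermic. Lowering T favours the exothermic direction — shift to the right.
Gas moles: reactants 3, products 2 (Δn_gas = -1). Expansion shifts the system toward the side with more moles of gas — to the left.
Removing F (g), a product, drives the reaction to the right.
The individual effects push in opposite directions; without quantitative information the net direction cannot be determined.

cannot be determined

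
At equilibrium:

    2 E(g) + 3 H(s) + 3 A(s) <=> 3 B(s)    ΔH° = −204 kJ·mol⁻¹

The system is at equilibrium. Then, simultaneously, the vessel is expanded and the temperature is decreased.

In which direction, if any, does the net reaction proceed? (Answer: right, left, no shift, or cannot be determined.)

Gas moles: reactants 2, products 0 (Δn_gas = -2). Expansion shifts the system toward the side with more moles of gas — to the left.
The forward reaction is exothermic. Lowering T favours the exothermic direction — shift to the right.
The individual effects push in opposite directions; without quantitative information the net direction cannot be determined.

cannot be determined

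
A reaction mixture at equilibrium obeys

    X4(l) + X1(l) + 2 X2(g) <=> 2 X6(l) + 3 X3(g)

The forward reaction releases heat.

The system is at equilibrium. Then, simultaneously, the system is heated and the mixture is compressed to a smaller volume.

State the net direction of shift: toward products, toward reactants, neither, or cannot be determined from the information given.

The forward reaction is exothermic. Raising T favours the endothermic direction — shift to the left.
Gas moles: reactants 2, products 3 (Δn_gas = +1). Compression shifts the system toward the side with fewer moles of gas — to the left.
All effects act in the same direction — net shift to the left.

left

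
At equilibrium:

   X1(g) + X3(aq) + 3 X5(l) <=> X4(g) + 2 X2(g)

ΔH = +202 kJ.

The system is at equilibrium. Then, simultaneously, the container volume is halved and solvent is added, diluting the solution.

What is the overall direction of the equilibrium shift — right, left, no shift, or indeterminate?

Gas moles: reactants 1, products 3 (Δn_gas = +2). Compression shifts the system toward the side with fewer moles of gas — to the left.
Dilution lowers every aqueous concentration by the same factor. Δn_aq = 0 − 1 = -1, so the system shifts toward the side with more dissolved moles — to the left.
All effects act in the same direction — net shift to the left.

left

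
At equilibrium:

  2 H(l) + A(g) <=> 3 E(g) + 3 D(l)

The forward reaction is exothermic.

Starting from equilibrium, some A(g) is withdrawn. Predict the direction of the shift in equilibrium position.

left

Removing A (g), a reactant, drives the reaction to the left.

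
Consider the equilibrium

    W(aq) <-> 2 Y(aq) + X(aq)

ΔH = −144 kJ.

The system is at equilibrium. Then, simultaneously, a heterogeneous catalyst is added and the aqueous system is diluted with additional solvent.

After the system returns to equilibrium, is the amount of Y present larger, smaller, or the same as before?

increases

A catalyst speeds both forward and reverse rates equally; it changes neither Q nor K — no shift from this change.
Dilution lowers every aqueous concentration by the same factor. Δn_aq = 3 − 1 = +2, so the system shifts toward the side with more dissolved moles — to the right.
The net shift is to the right. Y is a product, so its amount increases.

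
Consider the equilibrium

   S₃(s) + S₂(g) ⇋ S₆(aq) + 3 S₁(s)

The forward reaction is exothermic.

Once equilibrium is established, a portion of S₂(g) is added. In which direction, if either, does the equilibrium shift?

Adding S₂ (g), a reactant, drives the reaction to the right.

right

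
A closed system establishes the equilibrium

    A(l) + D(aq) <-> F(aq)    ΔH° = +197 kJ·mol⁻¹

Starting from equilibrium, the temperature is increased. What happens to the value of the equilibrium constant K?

increases

K depends on temperature via the van 't Hoff relation. The forward reaction is endothermic, so raising T increases K.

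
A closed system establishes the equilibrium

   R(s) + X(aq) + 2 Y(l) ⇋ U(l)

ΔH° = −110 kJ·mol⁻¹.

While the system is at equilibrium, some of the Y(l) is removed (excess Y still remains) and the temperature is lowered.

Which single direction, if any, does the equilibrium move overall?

right

Y is a pure liquid; its activity is 1 regardless of amount, so Q is unaffected — no shift from this change.
The forward reaction is exothermic. Lowering T favours the exothermic direction — shift to the right.
Only the nonzero effect(s) matter; the net shift is to the right.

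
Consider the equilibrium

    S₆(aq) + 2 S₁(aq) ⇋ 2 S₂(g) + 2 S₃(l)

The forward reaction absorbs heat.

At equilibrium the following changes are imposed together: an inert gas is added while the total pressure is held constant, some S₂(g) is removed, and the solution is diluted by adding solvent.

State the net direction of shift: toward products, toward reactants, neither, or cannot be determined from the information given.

cannot be determined

Adding inert gas at constant total pressure expands the volume and lowers every reacting partial pressure. With Δn_gas = 2 − 0 = +2, Q moves away from K toward the side with fewer gas moles, so the system shifts toward the side with more gas moles — to the right.
Removing S₂ (g), a product, drives the reaction to the right.
Dilution lowers every aqueous concentration by the same factor. Δn_aq = 0 − 3 = -3, so the system shifts toward the side with more dissolved moles — to the left.
The individual effects push in opposite directions; without quantitative information the net direction cannot be determined.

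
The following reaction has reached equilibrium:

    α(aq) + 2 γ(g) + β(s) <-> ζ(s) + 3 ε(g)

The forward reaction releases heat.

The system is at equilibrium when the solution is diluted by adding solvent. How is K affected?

The equilibrium constant depends only on temperature. This perturbation may move the position of equilibrium, but since T is unchanged, K itself is unchanged.

unchanged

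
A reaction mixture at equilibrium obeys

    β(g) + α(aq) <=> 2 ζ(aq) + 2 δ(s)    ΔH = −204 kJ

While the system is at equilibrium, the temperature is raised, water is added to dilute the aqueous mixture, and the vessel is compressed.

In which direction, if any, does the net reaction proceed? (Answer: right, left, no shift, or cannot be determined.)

The forward reaction is exothermic. Raising T favours the endothermic direction — shift to the left.
Dilution lowers every aqueous concentration by the same factor. Δn_aq = 2 − 1 = +1, so the system shifts toward the side with more dissolved moles — to the right.
Gas moles: reactants 1, products 0 (Δn_gas = -1). Compression shifts the system toward the side with fewer moles of gas — to the right.
The individual effects push in opposite directions; without quantitative information the net direction cannot be determined.

cannot be determined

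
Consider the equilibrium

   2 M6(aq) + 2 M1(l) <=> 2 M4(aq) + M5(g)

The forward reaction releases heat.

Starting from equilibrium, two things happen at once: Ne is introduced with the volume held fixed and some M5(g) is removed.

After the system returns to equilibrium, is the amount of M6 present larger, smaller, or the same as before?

At constant volume, adding an inert gas leaves every reacting species' partial pressure unchanged, so Q is unchanged — no shift from this change.
Removing M5 (g), a product, drives the reaction to the right.
The net shift is to the right. M6 is a reactant, so its amount decreases.

decreases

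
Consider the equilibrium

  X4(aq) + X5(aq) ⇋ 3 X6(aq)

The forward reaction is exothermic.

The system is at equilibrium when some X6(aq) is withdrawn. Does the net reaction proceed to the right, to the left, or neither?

Removing X6 (aq), a product, drives the reaction to the right.

right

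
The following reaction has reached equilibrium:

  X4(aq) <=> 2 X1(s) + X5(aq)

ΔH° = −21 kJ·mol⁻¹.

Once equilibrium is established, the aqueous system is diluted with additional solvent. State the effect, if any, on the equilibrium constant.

unchanged

The equilibrium constant depends only on temperature. This perturbation changes neither the position of equilibrium nor K.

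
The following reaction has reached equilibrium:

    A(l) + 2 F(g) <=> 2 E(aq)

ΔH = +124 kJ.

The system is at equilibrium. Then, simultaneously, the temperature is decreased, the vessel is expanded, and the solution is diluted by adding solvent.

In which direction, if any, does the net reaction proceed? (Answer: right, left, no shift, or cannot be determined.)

cannot be determined

The forward reaction is endothermic. Lowering T favours the exothermic direction — shift to the left.
Gas moles: reactants 2, products 0 (Δn_gas = -2). Expansion shifts the system toward the side with more moles of gas — to the left.
Dilution lowers every aqueous concentration by the same factor. Δn_aq = 2 − 0 = +2, so the system shifts toward the side with more dissolved moles — to the right.
The individual effects push in opposite directions; without quantitative information the net direction cannot be determined.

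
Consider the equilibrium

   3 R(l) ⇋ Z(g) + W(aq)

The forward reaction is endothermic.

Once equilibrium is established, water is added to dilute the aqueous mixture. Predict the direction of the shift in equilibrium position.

Dilution lowers every aqueous concentration by the same factor. Δn_aq = 1 − 0 = +1, so the system shifts toward the side with more dissolved moles — to the right.

right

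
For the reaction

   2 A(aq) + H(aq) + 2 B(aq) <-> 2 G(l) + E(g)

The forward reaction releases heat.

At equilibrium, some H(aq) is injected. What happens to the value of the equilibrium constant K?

The equilibrium constant depends only on temperature. This perturbation may move the position of equilibrium, but since T is unchanged, K itself is unchanged.

unchanged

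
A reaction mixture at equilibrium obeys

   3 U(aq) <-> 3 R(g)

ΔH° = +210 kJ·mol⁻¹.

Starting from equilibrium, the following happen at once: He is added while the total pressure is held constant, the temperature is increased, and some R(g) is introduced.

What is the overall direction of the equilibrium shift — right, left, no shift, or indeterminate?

Adding inert gas at constant total pressure expands the volume and lowers every reacting partial pressure. With Δn_gas = 3 − 0 = +3, Q moves away from K toward the side with fewer gas moles, so the system shifts toward the side with more gas moles — to the right.
The forward reaction is endothermic. Raising T favours the endothermic direction — shift to the right.
Adding R (g), a product, drives the reaction to the left.
The individual effects push in opposite directions; without quantitative information the net direction cannot be determined.

cannot be determined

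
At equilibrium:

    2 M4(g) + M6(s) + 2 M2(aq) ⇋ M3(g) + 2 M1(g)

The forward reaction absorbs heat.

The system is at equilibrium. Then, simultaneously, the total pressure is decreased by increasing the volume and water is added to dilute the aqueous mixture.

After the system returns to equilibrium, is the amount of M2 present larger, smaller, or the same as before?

cannot be determined

Gas moles: reactants 2, products 3 (Δn_gas = +1). Expansion shifts the system toward the side with more moles of gas — to the right.
Dilution lowers every aqueous concentration by the same factor. Δn_aq = 0 − 2 = -2, so the system shifts toward the side with more dissolved moles — to the left.
The two effects oppose each other, so the net shift — and hence the change in M2 — cannot be determined from the given information.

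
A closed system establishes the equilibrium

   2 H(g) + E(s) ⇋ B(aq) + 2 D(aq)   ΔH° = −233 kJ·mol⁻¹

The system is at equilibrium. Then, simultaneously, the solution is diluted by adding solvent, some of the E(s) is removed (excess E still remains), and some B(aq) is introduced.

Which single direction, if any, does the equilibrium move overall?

Dilution lowers every aqueous concentration by the same factor. Δn_aq = 3 − 0 = +3, so the system shifts toward the side with more dissolved moles — to the right.
E is a pure solid; its activity is 1 regardless of amount, so Q is unaffected — no shift from this change.
Adding B (aq), a product, drives the reaction to the left.
The individual effects push in opposite directions; without quantitative information the net direction cannot be determined.

cannot be determined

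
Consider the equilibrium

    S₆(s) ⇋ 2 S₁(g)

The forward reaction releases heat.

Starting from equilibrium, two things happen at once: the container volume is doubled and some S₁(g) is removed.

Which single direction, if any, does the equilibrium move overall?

right

Gas moles: reactants 0, products 2 (Δn_gas = +2). Expansion shifts the system toward the side with more moles of gas — to the right.
Removing S₁ (g), a product, drives the reaction to the right.
All effects act in the same direction — net shift to the right.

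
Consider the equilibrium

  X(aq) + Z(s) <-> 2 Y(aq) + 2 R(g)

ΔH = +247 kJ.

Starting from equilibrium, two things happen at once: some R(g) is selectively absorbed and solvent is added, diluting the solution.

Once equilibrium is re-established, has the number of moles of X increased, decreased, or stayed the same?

Removing R (g), a product, drives the reaction to the right.
Dilution lowers every aqueous concentration by the same factor. Δn_aq = 2 − 1 = +1, so the system shifts toward the side with more dissolved moles — to the right.
The net shift is to the right. X is a reactant, so its amount decreases.

decreases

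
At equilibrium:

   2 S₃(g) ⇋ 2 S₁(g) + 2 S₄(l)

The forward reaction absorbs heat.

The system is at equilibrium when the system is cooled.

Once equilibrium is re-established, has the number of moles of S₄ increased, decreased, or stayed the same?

The forward reaction is endothermic. Lowering T favours the exothermic direction — shift to the left.
The net shift is to the left. S₄ is a product, so its amount decreases.

decreases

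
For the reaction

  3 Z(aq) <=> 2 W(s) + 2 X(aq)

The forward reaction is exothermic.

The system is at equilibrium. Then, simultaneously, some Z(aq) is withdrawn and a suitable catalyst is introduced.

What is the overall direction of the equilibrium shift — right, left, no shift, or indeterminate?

Removing Z (aq), a reactant, drives the reaction to the left.
A catalyst speeds both forward and reverse rates equally; it changes neither Q nor K — no shift from this change.
Only the nonzero effect(s) matter; the net shift is to the left.

left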